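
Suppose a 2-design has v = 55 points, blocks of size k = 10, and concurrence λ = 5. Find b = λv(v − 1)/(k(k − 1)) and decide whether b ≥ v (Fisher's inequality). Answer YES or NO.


b = λv(v − 1)/(k(k − 1)) = 5·55·54/(10·9) = 14850/90 = 165.
Compare with v = 55: b ≥ v, so Fisher's inequality holds.

YES


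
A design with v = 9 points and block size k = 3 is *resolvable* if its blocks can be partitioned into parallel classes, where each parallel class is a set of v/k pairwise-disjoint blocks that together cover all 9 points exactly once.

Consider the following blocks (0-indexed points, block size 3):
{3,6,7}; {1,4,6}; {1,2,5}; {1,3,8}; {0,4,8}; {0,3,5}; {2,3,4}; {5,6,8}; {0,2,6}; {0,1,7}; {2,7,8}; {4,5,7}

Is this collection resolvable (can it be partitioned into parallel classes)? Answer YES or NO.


v = 9, block size k = 3, number of blocks = 12.
For resolvability, blocks must partition into parallel classes of size v/k = 3.
Total blocks must therefore be a multiple of 3: 12 = 3·4 + 0 ⇒ divisible ✓.
Greedy packing gives 4 candidate class(es). Each should be a full parallel class (size 3, covers all 9 points).
  Class 1 (3 blocks): {3,6,7}; {1,2,5}; {0,4,8}. Points covered: [0, 1, 2, 3, 4, 5, 6, 7, 8].
  Class 2 (3 blocks): {1,4,6}; {0,3,5}; {2,7,8}. Points covered: [0, 1, 2, 3, 4, 5, 6, 7, 8].
  Class 3 (3 blocks): {1,3,8}; {0,2,6}; {4,5,7}. Points covered: [0, 1, 2, 3, 4, 5, 6, 7, 8].
  Class 4 (3 blocks): {2,3,4}; {5,6,8}; {0,1,7}. Points covered: [0, 1, 2, 3, 4, 5, 6, 7, 8].
All classes full (size 3)? YES. All classes cover every point? YES.
Resolvable? YES.

YES


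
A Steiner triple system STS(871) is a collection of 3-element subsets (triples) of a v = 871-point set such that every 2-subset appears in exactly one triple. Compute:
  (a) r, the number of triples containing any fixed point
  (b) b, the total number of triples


An STS(v) is a 2-(v, 3, 1) BIBD: block size k = 3, λ = 1.
Replication: r(k − 1) = λ(v − 1) ⇒ r·2 = 871 − 1 = 870 ⇒ r = 435.
Block count: bk = vr ⇒ b·3 = 871·435 = 378885 ⇒ b = 126295.

r = 435, b = 126295.


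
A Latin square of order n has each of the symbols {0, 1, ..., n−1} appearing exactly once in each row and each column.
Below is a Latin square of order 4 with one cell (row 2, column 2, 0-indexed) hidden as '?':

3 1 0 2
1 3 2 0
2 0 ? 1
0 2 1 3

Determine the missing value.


Row 2 contains symbols [0, 1, 2] — missing [3].
Column 2 contains symbols [0, 1, 2] — missing [3].
The missing symbol must appear in both missing sets; intersection = [3].
Therefore the hidden value is 3.

Missing value = 3.


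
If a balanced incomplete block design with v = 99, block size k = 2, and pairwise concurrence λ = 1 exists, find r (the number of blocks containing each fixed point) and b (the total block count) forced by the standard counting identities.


Any 2-(v, k, λ) BIBD satisfies two necessary conditions:
  (i)  Each point sits in r blocks, and counting incidences through any fixed point gives r(k − 1) = λ(v − 1), so r = λ(v − 1)/(k − 1).
  (ii) Total incidences bk = vr, so b = vr/k.
Step 1: r = λ(v − 1)/(k − 1) = 1·(99 − 1)/(2 − 1) = 1·98/1 = 98/1 = 98.
Step 2: b = vr/k = 99·98/2 = 9702/2 = 4851.
Check integrality: r = 98 ∈ Z ✓, b = 4851 ∈ Z ✓.
(These identities are necessary conditions: they determine r and b for any design with these parameters, but do not by themselves prove that one exists.)

r = 98, b = 4851.


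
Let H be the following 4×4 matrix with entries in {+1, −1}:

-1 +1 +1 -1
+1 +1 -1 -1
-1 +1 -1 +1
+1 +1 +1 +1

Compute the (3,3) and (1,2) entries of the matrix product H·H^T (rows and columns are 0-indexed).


Row 1 of H: [1, 1, -1, -1].
Row 2 of H: [-1, 1, -1, 1].
Row 3 of H: [1, 1, 1, 1].
(H·H^T)[3][3] = Σ_j H[3][j]·H[3][j] = (1)² + (1)² + (1)² + (1)² = 1 + 1 + 1 + 1 = 4.
(H·H^T)[1][2] = Σ_j H[1][j]·H[2][j] = (1)·(-1) + (1)·(1) + (-1)·(-1) + (-1)·(1) = -1 + 1 + 1 + -1 = 0.
So rows 1 and 2 are orthogonal; the diagonal entry equals n = 4.

(3,3) entry = 4; (1,2) entry = 0.


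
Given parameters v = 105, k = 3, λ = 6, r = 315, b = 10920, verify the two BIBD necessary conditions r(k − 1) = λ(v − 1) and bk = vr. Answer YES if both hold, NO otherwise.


Condition (i): r(k − 1) = 315·2 = 630; λ(v − 1) = 6·104 = 624. Match? NO.
Condition (ii): bk = 10920·3 = 32760; vr = 105·315 = 33075. Match? NO.
Both conditions hold? NO.

NO


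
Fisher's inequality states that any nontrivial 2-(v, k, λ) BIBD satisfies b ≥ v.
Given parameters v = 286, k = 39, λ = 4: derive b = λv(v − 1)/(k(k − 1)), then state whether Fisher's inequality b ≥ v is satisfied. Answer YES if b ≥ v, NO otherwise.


r = λ(v − 1)/(k − 1) = 4·285/38 = 30.
b = vr/k = 286·30/39 = 220.
Fisher's inequality: b ≥ v ⇔ 220 ≥ 286? NO.

NO


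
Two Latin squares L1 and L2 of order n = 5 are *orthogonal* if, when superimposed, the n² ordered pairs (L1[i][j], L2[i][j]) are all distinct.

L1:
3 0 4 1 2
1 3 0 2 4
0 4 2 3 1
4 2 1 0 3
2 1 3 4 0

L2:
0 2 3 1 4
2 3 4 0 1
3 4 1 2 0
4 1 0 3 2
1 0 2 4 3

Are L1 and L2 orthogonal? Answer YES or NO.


Form the n² = 25 superimposed pairs (L1[i][j], L2[i][j]), row by row (rows and columns indexed from 0):
row 0: (3,0) (0,2) (4,3) (1,1) (2,4)
row 1: (1,2) (3,3) (0,4) (2,0) (4,1)
row 2: (0,3) (4,4) (2,1) (3,2) (1,0)
row 3: (4,4) (2,1) (1,0) (0,3) (3,2)
row 4: (2,1) (1,0) (3,2) (4,4) (0,3)
Orthogonality requires all 25 pairs distinct.
But the pair (4,4) repeats: cell (2,1) has L1 = 4, L2 = 4, and cell (3,0) has L1 = 4, L2 = 4.
A repeated pair means some other pair never occurs (only 15 distinct pairs out of 25), so the squares are not orthogonal.
Conclusion: NO.

NO


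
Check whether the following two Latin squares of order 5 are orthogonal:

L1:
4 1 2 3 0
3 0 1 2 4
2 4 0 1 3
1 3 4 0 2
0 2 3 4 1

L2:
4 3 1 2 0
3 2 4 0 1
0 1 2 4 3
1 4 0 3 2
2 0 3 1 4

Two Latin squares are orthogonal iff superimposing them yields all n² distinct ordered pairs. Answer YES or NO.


Form the n² = 25 superimposed pairs (L1[i][j], L2[i][j]), row by row (rows and columns indexed from 0):
row 0: (4,4) (1,3) (2,1) (3,2) (0,0)
row 1: (3,3) (0,2) (1,4) (2,0) (4,1)
row 2: (2,0) (4,1) (0,2) (1,4) (3,3)
row 3: (1,1) (3,4) (4,0) (0,3) (2,2)
row 4: (0,2) (2,0) (3,3) (4,1) (1,4)
Orthogonality requires all 25 pairs distinct.
But the pair (2,0) repeats: cell (1,3) has L1 = 2, L2 = 0, and cell (2,0) has L1 = 2, L2 = 0.
A repeated pair means some other pair never occurs (only 15 distinct pairs out of 25), so the squares are not orthogonal.
Conclusion: NO.

NO


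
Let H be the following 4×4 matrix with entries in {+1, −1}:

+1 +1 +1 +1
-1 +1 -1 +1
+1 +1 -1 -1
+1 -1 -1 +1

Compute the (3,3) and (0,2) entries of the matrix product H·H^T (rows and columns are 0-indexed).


Row 0 of H: [1, 1, 1, 1].
Row 2 of H: [1, 1, -1, -1].
Row 3 of H: [1, -1, -1, 1].
(H·H^T)[3][3] = Σ_j H[3][j]·H[3][j] = (1)² + (-1)² + (-1)² + (1)² = 1 + 1 + 1 + 1 = 4.
(H·H^T)[0][2] = Σ_j H[0][j]·H[2][j] = (1)·(1) + (1)·(1) + (1)·(-1) + (1)·(-1) = 1 + 1 + -1 + -1 = 0.
So rows 0 and 2 are orthogonal; the diagonal entry equals n = 4.

(3,3) entry = 4; (0,2) entry = 0.


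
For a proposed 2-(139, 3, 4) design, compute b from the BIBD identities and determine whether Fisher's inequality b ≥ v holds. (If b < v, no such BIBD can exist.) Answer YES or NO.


r = λ(v − 1)/(k − 1) = 4·138/2 = 276.
b = vr/k = 139·276/3 = 12788.
Fisher's inequality: b ≥ v ⇔ 12788 ≥ 139? YES.

YES


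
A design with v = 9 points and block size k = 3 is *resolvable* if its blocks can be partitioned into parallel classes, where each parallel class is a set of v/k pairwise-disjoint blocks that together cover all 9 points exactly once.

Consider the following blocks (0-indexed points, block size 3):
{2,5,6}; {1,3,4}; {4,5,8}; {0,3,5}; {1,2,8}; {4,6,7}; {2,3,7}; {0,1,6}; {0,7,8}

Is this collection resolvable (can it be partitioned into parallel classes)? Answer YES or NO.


v = 9, block size k = 3, number of blocks = 9.
For resolvability, blocks must partition into parallel classes of size v/k = 3.
Total blocks must therefore be a multiple of 3: 9 = 3·3 + 0 ⇒ divisible ✓.
Greedy packing gives 3 candidate class(es). Each should be a full parallel class (size 3, covers all 9 points).
  Class 1 (3 blocks): {2,5,6}; {1,3,4}; {0,7,8}. Points covered: [0, 1, 2, 3, 4, 5, 6, 7, 8].
  Class 2 (3 blocks): {4,5,8}; {2,3,7}; {0,1,6}. Points covered: [0, 1, 2, 3, 4, 5, 6, 7, 8].
  Class 3 (3 blocks): {0,3,5}; {1,2,8}; {4,6,7}. Points covered: [0, 1, 2, 3, 4, 5, 6, 7, 8].
All classes full (size 3)? YES. All classes cover every point? YES.
Resolvable? YES.

YES


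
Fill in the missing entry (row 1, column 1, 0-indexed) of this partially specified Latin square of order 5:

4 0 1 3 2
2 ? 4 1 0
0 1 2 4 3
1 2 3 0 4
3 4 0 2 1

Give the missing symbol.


Row 1 contains symbols [0, 1, 2, 4] — missing [3].
Column 1 contains symbols [0, 1, 2, 4] — missing [3].
The missing symbol must appear in both missing sets; intersection = [3].
Therefore the hidden value is 3.

Missing value = 3.


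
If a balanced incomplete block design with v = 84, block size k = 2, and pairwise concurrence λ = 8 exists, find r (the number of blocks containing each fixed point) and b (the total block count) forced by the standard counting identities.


Any 2-(v, k, λ) BIBD satisfies two necessary conditions:
  (i)  Each point sits in r blocks, and counting incidences through any fixed point gives r(k − 1) = λ(v − 1), so r = λ(v − 1)/(k − 1).
  (ii) Total incidences bk = vr, so b = vr/k.
Step 1: r = λ(v − 1)/(k − 1) = 8·(84 − 1)/(2 − 1) = 8·83/1 = 664/1 = 664.
Step 2: b = vr/k = 84·664/2 = 55776/2 = 27888.
Check integrality: r = 664 ∈ Z ✓, b = 27888 ∈ Z ✓.
(These identities are necessary conditions: they determine r and b for any design with these parameters, but do not by themselves prove that one exists.)

r = 664, b = 27888.


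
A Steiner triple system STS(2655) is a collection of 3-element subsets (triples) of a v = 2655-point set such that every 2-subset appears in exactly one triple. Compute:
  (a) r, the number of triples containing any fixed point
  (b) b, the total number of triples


An STS(v) is a 2-(v, 3, 1) BIBD: block size k = 3, λ = 1.
Replication: r(k − 1) = λ(v − 1) ⇒ r·2 = 2655 − 1 = 2654 ⇒ r = 1327.
Block count: b = v(v − 1)/6 = 2655·2654/6 = 7046370/6 = 1174395.
(Check via bk = vr: 1174395·3 = 3523185 = 2655·1327 = 3523185 ✓.)

r = 1327, b = 1174395.


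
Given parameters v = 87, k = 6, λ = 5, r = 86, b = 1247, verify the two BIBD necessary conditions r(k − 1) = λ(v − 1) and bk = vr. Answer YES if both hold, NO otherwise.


Condition (i): r(k − 1) = 86·5 = 430; λ(v − 1) = 5·86 = 430. Match? YES.
Condition (ii): bk = 1247·6 = 7482; vr = 87·86 = 7482. Match? YES.
Both conditions hold? YES.

YES


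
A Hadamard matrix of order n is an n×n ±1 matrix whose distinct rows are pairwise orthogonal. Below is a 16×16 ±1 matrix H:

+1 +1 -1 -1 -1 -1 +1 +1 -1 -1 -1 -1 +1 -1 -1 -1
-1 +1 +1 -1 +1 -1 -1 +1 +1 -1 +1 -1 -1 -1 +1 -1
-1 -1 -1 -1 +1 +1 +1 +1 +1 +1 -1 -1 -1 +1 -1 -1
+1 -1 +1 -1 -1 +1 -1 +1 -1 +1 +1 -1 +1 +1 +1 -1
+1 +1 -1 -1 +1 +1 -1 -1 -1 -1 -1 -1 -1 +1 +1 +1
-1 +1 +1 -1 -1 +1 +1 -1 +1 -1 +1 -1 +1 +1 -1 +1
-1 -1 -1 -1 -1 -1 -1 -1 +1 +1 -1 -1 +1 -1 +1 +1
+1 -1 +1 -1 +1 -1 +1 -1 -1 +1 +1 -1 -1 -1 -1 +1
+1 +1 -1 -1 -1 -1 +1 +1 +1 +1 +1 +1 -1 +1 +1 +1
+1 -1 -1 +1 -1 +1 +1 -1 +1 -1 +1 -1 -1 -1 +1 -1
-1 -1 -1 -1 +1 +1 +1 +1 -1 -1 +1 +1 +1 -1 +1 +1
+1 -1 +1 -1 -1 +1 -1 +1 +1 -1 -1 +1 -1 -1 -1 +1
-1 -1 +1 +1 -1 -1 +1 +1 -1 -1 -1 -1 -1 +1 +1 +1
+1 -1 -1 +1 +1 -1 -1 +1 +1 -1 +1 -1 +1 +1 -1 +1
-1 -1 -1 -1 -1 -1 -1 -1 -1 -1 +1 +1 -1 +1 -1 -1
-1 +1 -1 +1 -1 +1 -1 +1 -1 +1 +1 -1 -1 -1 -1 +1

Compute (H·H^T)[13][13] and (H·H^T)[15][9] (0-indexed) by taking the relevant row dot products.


Row 9 of H: [1, -1, -1, 1, -1, 1, 1, -1, 1, -1, 1, -1, -1, -1, 1, -1].
Row 13 of H: [1, -1, -1, 1, 1, -1, -1, 1, 1, -1, 1, -1, 1, 1, -1, 1].
Row 15 of H: [-1, 1, -1, 1, -1, 1, -1, 1, -1, 1, 1, -1, -1, -1, -1, 1].
(H·H^T)[13][13] = Σ_j H[13][j]·H[13][j] = (1)² + (-1)² + (-1)² + (1)² + (1)² + (-1)² + (-1)² + (1)² + (1)² + (-1)² + (1)² + (-1)² + (1)² + (1)² + (-1)² + (1)² = 1 + 1 + 1 + 1 + 1 + 1 + 1 + 1 + 1 + 1 + 1 + 1 + 1 + 1 + 1 + 1 = 16.
(H·H^T)[15][9] = Σ_j H[15][j]·H[9][j] = (-1)·(1) + (1)·(-1) + (-1)·(-1) + (1)·(1) + (-1)·(-1) + (1)·(1) + (-1)·(1) + (1)·(-1) + (-1)·(1) + (1)·(-1) + (1)·(1) + (-1)·(-1) + (-1)·(-1) + (-1)·(-1) + (-1)·(1) + (1)·(-1) = -1 + -1 + 1 + 1 + 1 + 1 + -1 + -1 + -1 + -1 + 1 + 1 + 1 + 1 + -1 + -1 = 0.
So rows 15 and 9 are orthogonal; the diagonal entry equals n = 16.

(13,13) entry = 16; (15,9) entry = 0.


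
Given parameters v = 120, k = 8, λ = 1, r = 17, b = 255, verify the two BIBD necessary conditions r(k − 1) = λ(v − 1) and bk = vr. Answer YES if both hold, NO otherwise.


Condition (i): r(k − 1) = 17·7 = 119; λ(v − 1) = 1·119 = 119. Match? YES.
Condition (ii): bk = 255·8 = 2040; vr = 120·17 = 2040. Match? YES.
Both conditions hold? YES.

YES


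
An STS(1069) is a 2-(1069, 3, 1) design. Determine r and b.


An STS(v) is a 2-(v, 3, 1) BIBD: block size k = 3, λ = 1.
Replication: r(k − 1) = λ(v − 1) ⇒ r·2 = 1069 − 1 = 1068 ⇒ r = 534.
Block count: b = v(v − 1)/6 = 1069·1068/6 = 1141692/6 = 190282.

r = 534, b = 190282.


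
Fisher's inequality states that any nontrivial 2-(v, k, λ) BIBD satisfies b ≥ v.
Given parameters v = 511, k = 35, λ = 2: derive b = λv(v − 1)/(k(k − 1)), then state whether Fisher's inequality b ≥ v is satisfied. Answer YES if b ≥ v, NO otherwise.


r = λ(v − 1)/(k − 1) = 2·510/34 = 30.
b = vr/k = 511·30/35 = 438.
Fisher's inequality: b ≥ v ⇔ 438 ≥ 511? NO.

NO


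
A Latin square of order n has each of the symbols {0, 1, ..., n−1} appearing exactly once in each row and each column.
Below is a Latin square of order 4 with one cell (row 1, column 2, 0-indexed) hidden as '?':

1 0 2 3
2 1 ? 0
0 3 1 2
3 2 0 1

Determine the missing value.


Row 1 contains symbols [0, 1, 2] — missing [3].
Column 2 contains symbols [0, 1, 2] — missing [3].
The missing symbol must appear in both missing sets; intersection = [3].
Therefore the hidden value is 3.

Missing value = 3.


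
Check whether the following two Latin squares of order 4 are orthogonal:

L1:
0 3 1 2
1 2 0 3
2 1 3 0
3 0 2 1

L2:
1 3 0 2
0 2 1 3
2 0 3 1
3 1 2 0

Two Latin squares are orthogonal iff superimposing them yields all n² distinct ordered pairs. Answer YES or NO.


Form the n² = 16 superimposed pairs (L1[i][j], L2[i][j]), row by row (rows and columns indexed from 0):
row 0: (0,1) (3,3) (1,0) (2,2)
row 1: (1,0) (2,2) (0,1) (3,3)
row 2: (2,2) (1,0) (3,3) (0,1)
row 3: (3,3) (0,1) (2,2) (1,0)
Orthogonality requires all 16 pairs distinct.
But the pair (1,0) repeats: cell (0,2) has L1 = 1, L2 = 0, and cell (1,0) has L1 = 1, L2 = 0.
A repeated pair means some other pair never occurs (only 4 distinct pairs out of 16), so the squares are not orthogonal.
Conclusion: NO.

NO


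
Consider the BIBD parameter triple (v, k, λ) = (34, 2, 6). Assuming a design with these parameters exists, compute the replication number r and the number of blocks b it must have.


Any 2-(v, k, λ) BIBD satisfies two necessary conditions:
  (i)  Each point sits in r blocks, and counting incidences through any fixed point gives r(k − 1) = λ(v − 1), so r = λ(v − 1)/(k − 1).
  (ii) Total incidences bk = vr, so b = vr/k.
Step 1: r = λ(v − 1)/(k − 1) = 6·(34 − 1)/(2 − 1) = 6·33/1 = 198/1 = 198.
Step 2: b = vr/k = 34·198/2 = 6732/2 = 3366.
Check integrality: r = 198 ∈ Z ✓, b = 3366 ∈ Z ✓.
(These identities are necessary conditions: they determine r and b for any design with these parameters, but do not by themselves prove that one exists.)

r = 198, b = 3366.


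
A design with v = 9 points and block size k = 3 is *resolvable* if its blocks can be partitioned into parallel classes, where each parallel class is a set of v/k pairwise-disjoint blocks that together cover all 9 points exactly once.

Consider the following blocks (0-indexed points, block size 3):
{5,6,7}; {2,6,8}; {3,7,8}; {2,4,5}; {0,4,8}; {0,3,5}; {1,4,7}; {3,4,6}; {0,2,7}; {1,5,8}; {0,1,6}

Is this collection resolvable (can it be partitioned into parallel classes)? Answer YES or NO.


v = 9, block size k = 3, number of blocks = 11.
For resolvability, blocks must partition into parallel classes of size v/k = 3.
Total blocks must therefore be a multiple of 3: 11 = 3·3 + 2 ⇒ not divisible ✗.
Resolvable? NO.

NO


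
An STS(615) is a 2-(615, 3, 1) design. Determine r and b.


An STS(v) is a 2-(v, 3, 1) BIBD: block size k = 3, λ = 1.
Replication: r(k − 1) = λ(v − 1) ⇒ r·2 = 615 − 1 = 614 ⇒ r = 307.
Block count: bk = vr ⇒ b·3 = 615·307 = 188805 ⇒ b = 62935.
(Check via b = v(v − 1)/6 = 615·614/6 = 377610/6 = 62935.)

r = 307, b = 62935.


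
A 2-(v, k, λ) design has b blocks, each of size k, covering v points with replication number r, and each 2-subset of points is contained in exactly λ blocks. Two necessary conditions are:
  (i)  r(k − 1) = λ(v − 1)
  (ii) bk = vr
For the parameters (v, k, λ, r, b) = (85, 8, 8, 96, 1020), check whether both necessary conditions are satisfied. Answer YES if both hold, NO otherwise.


Condition (i): r(k − 1) = 96·7 = 672; λ(v − 1) = 8·84 = 672. Match? YES.
Condition (ii): bk = 1020·8 = 8160; vr = 85·96 = 8160. Match? YES.
Both conditions hold? YES.

YES


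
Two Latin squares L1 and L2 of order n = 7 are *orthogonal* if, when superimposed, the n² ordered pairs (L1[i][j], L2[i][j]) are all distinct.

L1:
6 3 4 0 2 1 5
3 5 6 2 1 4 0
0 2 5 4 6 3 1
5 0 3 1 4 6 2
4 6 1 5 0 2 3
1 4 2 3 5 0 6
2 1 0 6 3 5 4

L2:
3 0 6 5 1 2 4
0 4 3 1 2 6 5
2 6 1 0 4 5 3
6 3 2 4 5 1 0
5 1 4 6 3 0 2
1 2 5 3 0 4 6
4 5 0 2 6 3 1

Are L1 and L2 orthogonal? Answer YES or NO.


Form the n² = 49 superimposed pairs (L1[i][j], L2[i][j]), row by row (rows and columns indexed from 0):
row 0: (6,3) (3,0) (4,6) (0,5) (2,1) (1,2) (5,4)
row 1: (3,0) (5,4) (6,3) (2,1) (1,2) (4,6) (0,5)
row 2: (0,2) (2,6) (5,1) (4,0) (6,4) (3,5) (1,3)
row 3: (5,6) (0,3) (3,2) (1,4) (4,5) (6,1) (2,0)
row 4: (4,5) (6,1) (1,4) (5,6) (0,3) (2,0) (3,2)
row 5: (1,1) (4,2) (2,5) (3,3) (5,0) (0,4) (6,6)
row 6: (2,4) (1,5) (0,0) (6,2) (3,6) (5,3) (4,1)
Orthogonality requires all 49 pairs distinct.
But the pair (3,0) repeats: cell (0,1) has L1 = 3, L2 = 0, and cell (1,0) has L1 = 3, L2 = 0.
A repeated pair means some other pair never occurs (only 35 distinct pairs out of 49), so the squares are not orthogonal.
Conclusion: NO.

NO


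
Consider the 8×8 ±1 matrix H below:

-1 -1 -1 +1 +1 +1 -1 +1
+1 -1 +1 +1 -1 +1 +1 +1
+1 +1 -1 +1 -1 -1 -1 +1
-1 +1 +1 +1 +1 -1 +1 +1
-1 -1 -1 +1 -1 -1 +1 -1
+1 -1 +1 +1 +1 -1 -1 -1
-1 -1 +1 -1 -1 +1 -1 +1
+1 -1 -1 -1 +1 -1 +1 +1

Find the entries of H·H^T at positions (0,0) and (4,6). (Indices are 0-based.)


Row 0 of H: [-1, -1, -1, 1, 1, 1, -1, 1].
Row 4 of H: [-1, -1, -1, 1, -1, -1, 1, -1].
Row 6 of H: [-1, -1, 1, -1, -1, 1, -1, 1].
(H·H^T)[0][0] = Σ_j H[0][j]·H[0][j] = (-1)² + (-1)² + (-1)² + (1)² + (1)² + (1)² + (-1)² + (1)² = 1 + 1 + 1 + 1 + 1 + 1 + 1 + 1 = 8.
(H·H^T)[4][6] = Σ_j H[4][j]·H[6][j] = (-1)·(-1) + (-1)·(-1) + (-1)·(1) + (1)·(-1) + (-1)·(-1) + (-1)·(1) + (1)·(-1) + (-1)·(1) = 1 + 1 + -1 + -1 + 1 + -1 + -1 + -1 = -2.
Rows 4 and 6 are not orthogonal (dot product = -2 ≠ 0), so H is not a Hadamard matrix.

(0,0) entry = 8; (4,6) entry = -2.


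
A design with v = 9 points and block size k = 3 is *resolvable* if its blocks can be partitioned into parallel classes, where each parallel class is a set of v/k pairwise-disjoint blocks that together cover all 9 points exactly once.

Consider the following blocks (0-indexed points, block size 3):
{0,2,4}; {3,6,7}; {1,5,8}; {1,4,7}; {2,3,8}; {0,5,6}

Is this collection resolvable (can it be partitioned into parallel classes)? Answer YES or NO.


v = 9, block size k = 3, number of blocks = 6.
For resolvability, blocks must partition into parallel classes of size v/k = 3.
Total blocks must therefore be a multiple of 3: 6 = 3·2 + 0 ⇒ divisible ✓.
Greedy packing gives 2 candidate class(es). Each should be a full parallel class (size 3, covers all 9 points).
  Class 1 (3 blocks): {0,2,4}; {3,6,7}; {1,5,8}. Points covered: [0, 1, 2, 3, 4, 5, 6, 7, 8].
  Class 2 (3 blocks): {1,4,7}; {2,3,8}; {0,5,6}. Points covered: [0, 1, 2, 3, 4, 5, 6, 7, 8].
All classes full (size 3)? YES. All classes cover every point? YES.
Resolvable? YES.

YES


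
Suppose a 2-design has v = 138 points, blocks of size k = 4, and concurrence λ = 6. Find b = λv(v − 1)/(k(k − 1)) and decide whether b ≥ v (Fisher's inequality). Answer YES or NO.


b = λv(v − 1)/(k(k − 1)) = 6·138·137/(4·3) = 113436/12 = 9453.
Compare with v = 138: b ≥ v, so Fisher's inequality holds.

YES


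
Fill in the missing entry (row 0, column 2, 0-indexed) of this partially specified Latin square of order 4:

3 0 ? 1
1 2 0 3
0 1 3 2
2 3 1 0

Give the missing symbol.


Row 0 contains symbols [0, 1, 3] — missing [2].
Column 2 contains symbols [0, 1, 3] — missing [2].
The missing symbol must appear in both missing sets; intersection = [2].
Therefore the hidden value is 2.

Missing value = 2.


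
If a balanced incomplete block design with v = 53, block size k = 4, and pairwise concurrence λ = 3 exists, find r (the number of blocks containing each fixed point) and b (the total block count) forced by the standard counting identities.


Any 2-(v, k, λ) BIBD satisfies two necessary conditions:
  (i)  Each point sits in r blocks, and counting incidences through any fixed point gives r(k − 1) = λ(v − 1), so r = λ(v − 1)/(k − 1).
  (ii) Total incidences bk = vr, so b = vr/k.
Step 1: r = λ(v − 1)/(k − 1) = 3·(53 − 1)/(4 − 1) = 3·52/3 = 156/3 = 52.
Step 2: b = vr/k = 53·52/4 = 2756/4 = 689.
Check integrality: r = 52 ∈ Z ✓, b = 689 ∈ Z ✓.
(These identities are necessary conditions: they determine r and b for any design with these parameters, but do not by themselves prove that one exists.)

r = 52, b = 689.


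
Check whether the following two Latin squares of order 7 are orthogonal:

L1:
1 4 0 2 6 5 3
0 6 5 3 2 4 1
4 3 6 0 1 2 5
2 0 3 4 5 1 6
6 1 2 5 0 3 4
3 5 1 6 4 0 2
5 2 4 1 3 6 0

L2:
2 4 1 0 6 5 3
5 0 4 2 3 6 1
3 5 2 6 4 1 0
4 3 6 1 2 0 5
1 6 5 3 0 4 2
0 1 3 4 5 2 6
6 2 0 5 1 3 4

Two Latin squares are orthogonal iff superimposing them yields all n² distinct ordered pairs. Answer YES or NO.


Form the n² = 49 superimposed pairs (L1[i][j], L2[i][j]), row by row (rows and columns indexed from 0):
row 0: (1,2) (4,4) (0,1) (2,0) (6,6) (5,5) (3,3)
row 1: (0,5) (6,0) (5,4) (3,2) (2,3) (4,6) (1,1)
row 2: (4,3) (3,5) (6,2) (0,6) (1,4) (2,1) (5,0)
row 3: (2,4) (0,3) (3,6) (4,1) (5,2) (1,0) (6,5)
row 4: (6,1) (1,6) (2,5) (5,3) (0,0) (3,4) (4,2)
row 5: (3,0) (5,1) (1,3) (6,4) (4,5) (0,2) (2,6)
row 6: (5,6) (2,2) (4,0) (1,5) (3,1) (6,3) (0,4)
Orthogonality requires all 49 pairs distinct.
Check by first coordinate: for each symbol s of L1, list the L2 entries in the n cells where L1 = s; they must all differ.
  L1 = 0: L2 entries (in reading order) 1, 5, 6, 3, 0, 2, 4 — all 7 distinct ✓
  L1 = 1: L2 entries (in reading order) 2, 1, 4, 0, 6, 3, 5 — all 7 distinct ✓
  L1 = 2: L2 entries (in reading order) 0, 3, 1, 4, 5, 6, 2 — all 7 distinct ✓
  L1 = 3: L2 entries (in reading order) 3, 2, 5, 6, 4, 0, 1 — all 7 distinct ✓
  L1 = 4: L2 entries (in reading order) 4, 6, 3, 1, 2, 5, 0 — all 7 distinct ✓
  L1 = 5: L2 entries (in reading order) 5, 4, 0, 2, 3, 1, 6 — all 7 distinct ✓
  L1 = 6: L2 entries (in reading order) 6, 0, 2, 5, 1, 4, 3 — all 7 distinct ✓
Every symbol of L1 meets every symbol of L2 exactly once, so all 49 pairs are distinct (49 of 49).
Conclusion: YES.

YES


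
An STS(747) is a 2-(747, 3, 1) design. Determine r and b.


An STS(v) is a 2-(v, 3, 1) BIBD: block size k = 3, λ = 1.
Replication: r(k − 1) = λ(v − 1) ⇒ r·2 = 747 − 1 = 746 ⇒ r = 373.
Block count: b = v(v − 1)/6 = 747·746/6 = 557262/6 = 92877.

r = 373, b = 92877.


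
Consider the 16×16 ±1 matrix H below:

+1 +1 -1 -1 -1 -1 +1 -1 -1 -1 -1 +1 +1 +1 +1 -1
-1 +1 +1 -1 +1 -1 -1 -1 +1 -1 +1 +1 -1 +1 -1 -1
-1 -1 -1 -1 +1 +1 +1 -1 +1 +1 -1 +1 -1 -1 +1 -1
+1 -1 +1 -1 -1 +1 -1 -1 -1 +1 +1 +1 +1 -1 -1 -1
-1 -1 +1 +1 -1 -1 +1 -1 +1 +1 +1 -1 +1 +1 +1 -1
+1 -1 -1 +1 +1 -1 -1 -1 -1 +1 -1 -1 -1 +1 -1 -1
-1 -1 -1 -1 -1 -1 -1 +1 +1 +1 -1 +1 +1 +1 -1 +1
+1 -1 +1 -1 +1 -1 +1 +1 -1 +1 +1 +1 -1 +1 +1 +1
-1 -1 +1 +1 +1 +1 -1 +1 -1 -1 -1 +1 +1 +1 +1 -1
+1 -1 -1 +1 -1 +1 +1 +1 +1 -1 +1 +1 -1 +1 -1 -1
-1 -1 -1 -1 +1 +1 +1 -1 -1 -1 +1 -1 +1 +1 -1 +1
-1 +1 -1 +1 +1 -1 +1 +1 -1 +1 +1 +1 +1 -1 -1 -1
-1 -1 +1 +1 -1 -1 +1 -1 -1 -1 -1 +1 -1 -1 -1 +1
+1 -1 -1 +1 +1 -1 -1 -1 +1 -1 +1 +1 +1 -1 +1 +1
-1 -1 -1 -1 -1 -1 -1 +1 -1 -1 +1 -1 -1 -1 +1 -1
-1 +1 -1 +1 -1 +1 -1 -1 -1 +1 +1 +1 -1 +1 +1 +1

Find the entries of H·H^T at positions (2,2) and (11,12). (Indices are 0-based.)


Row 2 of H: [-1, -1, -1, -1, 1, 1, 1, -1, 1, 1, -1, 1, -1, -1, 1, -1].
Row 11 of H: [-1, 1, -1, 1, 1, -1, 1, 1, -1, 1, 1, 1, 1, -1, -1, -1].
Row 12 of H: [-1, -1, 1, 1, -1, -1, 1, -1, -1, -1, -1, 1, -1, -1, -1, 1].
(H·H^T)[2][2] = Σ_j H[2][j]·H[2][j] = (-1)² + (-1)² + (-1)² + (-1)² + (1)² + (1)² + (1)² + (-1)² + (1)² + (1)² + (-1)² + (1)² + (-1)² + (-1)² + (1)² + (-1)² = 1 + 1 + 1 + 1 + 1 + 1 + 1 + 1 + 1 + 1 + 1 + 1 + 1 + 1 + 1 + 1 = 16.
(H·H^T)[11][12] = Σ_j H[11][j]·H[12][j] = (-1)·(-1) + (1)·(-1) + (-1)·(1) + (1)·(1) + (1)·(-1) + (-1)·(-1) + (1)·(1) + (1)·(-1) + (-1)·(-1) + (1)·(-1) + (1)·(-1) + (1)·(1) + (1)·(-1) + (-1)·(-1) + (-1)·(-1) + (-1)·(1) = 1 + -1 + -1 + 1 + -1 + 1 + 1 + -1 + 1 + -1 + -1 + 1 + -1 + 1 + 1 + -1 = 0.
So rows 11 and 12 are orthogonal; the diagonal entry equals n = 16.

(2,2) entry = 16; (11,12) entry = 0.


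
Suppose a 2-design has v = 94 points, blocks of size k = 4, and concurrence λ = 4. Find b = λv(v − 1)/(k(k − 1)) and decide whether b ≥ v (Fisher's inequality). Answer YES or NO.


r = λ(v − 1)/(k − 1) = 4·93/3 = 124.
b = vr/k = 94·124/4 = 2914.
Fisher's inequality: b ≥ v ⇔ 2914 ≥ 94? YES.

YES


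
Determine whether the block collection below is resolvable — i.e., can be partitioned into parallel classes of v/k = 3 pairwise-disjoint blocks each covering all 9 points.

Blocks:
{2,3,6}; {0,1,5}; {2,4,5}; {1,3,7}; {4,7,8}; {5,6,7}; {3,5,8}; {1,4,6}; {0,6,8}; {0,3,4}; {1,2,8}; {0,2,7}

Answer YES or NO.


v = 9, block size k = 3, number of blocks = 12.
For resolvability, blocks must partition into parallel classes of size v/k = 3.
Total blocks must therefore be a multiple of 3: 12 = 3·4 + 0 ⇒ divisible ✓.
Greedy packing gives 4 candidate class(es). Each should be a full parallel class (size 3, covers all 9 points).
  Class 1 (3 blocks): {2,3,6}; {0,1,5}; {4,7,8}. Points covered: [0, 1, 2, 3, 4, 5, 6, 7, 8].
  Class 2 (3 blocks): {2,4,5}; {1,3,7}; {0,6,8}. Points covered: [0, 1, 2, 3, 4, 5, 6, 7, 8].
  Class 3 (3 blocks): {5,6,7}; {0,3,4}; {1,2,8}. Points covered: [0, 1, 2, 3, 4, 5, 6, 7, 8].
  Class 4 (3 blocks): {3,5,8}; {1,4,6}; {0,2,7}. Points covered: [0, 1, 2, 3, 4, 5, 6, 7, 8].
All classes full (size 3)? YES. All classes cover every point? YES.
Resolvable? YES.

YES


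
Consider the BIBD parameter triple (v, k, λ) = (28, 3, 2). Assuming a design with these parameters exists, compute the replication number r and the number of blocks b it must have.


Any 2-(v, k, λ) BIBD satisfies two necessary conditions:
  (i)  Each point sits in r blocks, and counting incidences through any fixed point gives r(k − 1) = λ(v − 1), so r = λ(v − 1)/(k − 1).
  (ii) Total incidences bk = vr, so b = vr/k.
Step 1: r = λ(v − 1)/(k − 1) = 2·(28 − 1)/(3 − 1) = 2·27/2 = 54/2 = 27.
Step 2: b = vr/k = 28·27/3 = 756/3 = 252.
Check integrality: r = 27 ∈ Z ✓, b = 252 ∈ Z ✓.
(These identities are necessary conditions: they determine r and b for any design with these parameters, but do not by themselves prove that one exists.)

r = 27, b = 252.


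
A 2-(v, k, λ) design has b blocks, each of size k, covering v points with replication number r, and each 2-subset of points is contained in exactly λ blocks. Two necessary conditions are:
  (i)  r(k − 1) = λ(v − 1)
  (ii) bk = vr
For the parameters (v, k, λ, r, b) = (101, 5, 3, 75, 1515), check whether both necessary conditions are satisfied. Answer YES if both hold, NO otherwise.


Condition (i): r(k − 1) = 75·4 = 300; λ(v − 1) = 3·100 = 300. Match? YES.
Condition (ii): bk = 1515·5 = 7575; vr = 101·75 = 7575. Match? YES.
Both conditions hold? YES.

YES


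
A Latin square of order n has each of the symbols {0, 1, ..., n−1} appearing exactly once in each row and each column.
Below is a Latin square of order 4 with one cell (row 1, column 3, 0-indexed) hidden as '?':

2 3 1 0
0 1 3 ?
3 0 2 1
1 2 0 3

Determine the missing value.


Row 1 contains symbols [0, 1, 3] — missing [2].
Column 3 contains symbols [0, 1, 3] — missing [2].
The missing symbol must appear in both missing sets; intersection = [2].
Therefore the hidden value is 2.

Missing value = 2.


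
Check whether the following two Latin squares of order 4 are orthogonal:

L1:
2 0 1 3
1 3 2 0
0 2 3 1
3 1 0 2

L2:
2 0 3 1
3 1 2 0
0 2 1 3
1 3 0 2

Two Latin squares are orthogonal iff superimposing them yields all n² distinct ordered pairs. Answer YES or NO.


Form the n² = 16 superimposed pairs (L1[i][j], L2[i][j]), row by row (rows and columns indexed from 0):
row 0: (2,2) (0,0) (1,3) (3,1)
row 1: (1,3) (3,1) (2,2) (0,0)
row 2: (0,0) (2,2) (3,1) (1,3)
row 3: (3,1) (1,3) (0,0) (2,2)
Orthogonality requires all 16 pairs distinct.
But the pair (1,3) repeats: cell (0,2) has L1 = 1, L2 = 3, and cell (1,0) has L1 = 1, L2 = 3.
A repeated pair means some other pair never occurs (only 4 distinct pairs out of 16), so the squares are not orthogonal.
Conclusion: NO.

NO


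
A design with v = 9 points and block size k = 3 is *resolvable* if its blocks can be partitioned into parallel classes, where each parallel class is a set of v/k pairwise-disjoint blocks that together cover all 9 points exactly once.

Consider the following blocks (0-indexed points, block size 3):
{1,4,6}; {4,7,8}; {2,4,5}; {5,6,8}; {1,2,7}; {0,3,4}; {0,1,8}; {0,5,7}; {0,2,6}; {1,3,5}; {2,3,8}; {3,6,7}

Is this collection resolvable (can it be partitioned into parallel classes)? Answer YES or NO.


v = 9, block size k = 3, number of blocks = 12.
For resolvability, blocks must partition into parallel classes of size v/k = 3.
Total blocks must therefore be a multiple of 3: 12 = 3·4 + 0 ⇒ divisible ✓.
Greedy packing gives 4 candidate class(es). Each should be a full parallel class (size 3, covers all 9 points).
  Class 1 (3 blocks): {1,4,6}; {0,5,7}; {2,3,8}. Points covered: [0, 1, 2, 3, 4, 5, 6, 7, 8].
  Class 2 (3 blocks): {4,7,8}; {0,2,6}; {1,3,5}. Points covered: [0, 1, 2, 3, 4, 5, 6, 7, 8].
  Class 3 (3 blocks): {2,4,5}; {0,1,8}; {3,6,7}. Points covered: [0, 1, 2, 3, 4, 5, 6, 7, 8].
  Class 4 (3 blocks): {5,6,8}; {1,2,7}; {0,3,4}. Points covered: [0, 1, 2, 3, 4, 5, 6, 7, 8].
All classes full (size 3)? YES. All classes cover every point? YES.
Resolvable? YES.

YES


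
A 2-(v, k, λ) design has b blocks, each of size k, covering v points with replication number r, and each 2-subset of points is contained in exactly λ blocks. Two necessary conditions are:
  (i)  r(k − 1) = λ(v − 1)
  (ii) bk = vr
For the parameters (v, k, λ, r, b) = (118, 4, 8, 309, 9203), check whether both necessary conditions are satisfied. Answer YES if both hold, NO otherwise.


Condition (i): r(k − 1) = 309·3 = 927; λ(v − 1) = 8·117 = 936. Match? NO.
Condition (ii): bk = 9203·4 = 36812; vr = 118·309 = 36462. Match? NO.
Both conditions hold? NO.

NO


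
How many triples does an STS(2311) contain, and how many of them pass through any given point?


An STS(v) is a 2-(v, 3, 1) BIBD: block size k = 3, λ = 1.
Replication: r(k − 1) = λ(v − 1) ⇒ r·2 = 2311 − 1 = 2310 ⇒ r = 1155.
Block count: b = v(v − 1)/6 = 2311·2310/6 = 5338410/6 = 889735.

r = 1155, b = 889735.


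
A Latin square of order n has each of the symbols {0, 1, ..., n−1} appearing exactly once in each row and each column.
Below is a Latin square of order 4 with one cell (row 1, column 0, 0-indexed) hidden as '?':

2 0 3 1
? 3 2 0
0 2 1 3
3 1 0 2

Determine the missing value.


Row 1 contains symbols [0, 2, 3] — missing [1].
Column 0 contains symbols [0, 2, 3] — missing [1].
The missing symbol must appear in both missing sets; intersection = [1].
Therefore the hidden value is 1.

Missing value = 1.


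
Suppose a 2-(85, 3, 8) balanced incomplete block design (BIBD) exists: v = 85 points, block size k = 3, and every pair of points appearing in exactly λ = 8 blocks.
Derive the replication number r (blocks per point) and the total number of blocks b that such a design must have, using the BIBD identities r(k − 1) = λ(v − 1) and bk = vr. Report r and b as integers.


Any 2-(v, k, λ) BIBD satisfies two necessary conditions:
  (i)  Each point sits in r blocks, and counting incidences through any fixed point gives r(k − 1) = λ(v − 1), so r = λ(v − 1)/(k − 1).
  (ii) Total incidences bk = vr, so b = vr/k.
Step 1: r = λ(v − 1)/(k − 1) = 8·(85 − 1)/(3 − 1) = 8·84/2 = 672/2 = 336.
Step 2: b = vr/k = 85·336/3 = 28560/3 = 9520.
Check integrality: r = 336 ∈ Z ✓, b = 9520 ∈ Z ✓.
(These identities are necessary conditions: they determine r and b for any design with these parameters, but do not by themselves prove that one exists.)

r = 336, b = 9520.


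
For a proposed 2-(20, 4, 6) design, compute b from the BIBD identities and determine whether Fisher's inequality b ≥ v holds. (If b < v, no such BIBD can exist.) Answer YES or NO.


b = λv(v − 1)/(k(k − 1)) = 6·20·19/(4·3) = 2280/12 = 190.
Compare with v = 20: b ≥ v, so Fisher's inequality holds.

YES


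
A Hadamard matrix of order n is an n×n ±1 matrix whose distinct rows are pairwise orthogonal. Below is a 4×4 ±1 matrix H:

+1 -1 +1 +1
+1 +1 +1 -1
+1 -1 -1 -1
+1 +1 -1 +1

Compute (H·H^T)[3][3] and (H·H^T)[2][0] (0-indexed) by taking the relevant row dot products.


Row 0 of H: [1, -1, 1, 1].
Row 2 of H: [1, -1, -1, -1].
Row 3 of H: [1, 1, -1, 1].
(H·H^T)[3][3] = Σ_j H[3][j]·H[3][j] = (1)² + (1)² + (-1)² + (1)² = 1 + 1 + 1 + 1 = 4.
(H·H^T)[2][0] = Σ_j H[2][j]·H[0][j] = (1)·(1) + (-1)·(-1) + (-1)·(1) + (-1)·(1) = 1 + 1 + -1 + -1 = 0.
So rows 2 and 0 are orthogonal; the diagonal entry equals n = 4.

(3,3) entry = 4; (2,0) entry = 0.


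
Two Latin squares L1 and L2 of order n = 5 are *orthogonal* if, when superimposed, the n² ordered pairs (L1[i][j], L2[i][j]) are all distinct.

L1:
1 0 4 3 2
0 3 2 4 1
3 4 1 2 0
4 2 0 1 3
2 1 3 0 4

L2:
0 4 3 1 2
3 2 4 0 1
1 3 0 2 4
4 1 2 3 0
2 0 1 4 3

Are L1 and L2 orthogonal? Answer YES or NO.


Form the n² = 25 superimposed pairs (L1[i][j], L2[i][j]), row by row (rows and columns indexed from 0):
row 0: (1,0) (0,4) (4,3) (3,1) (2,2)
row 1: (0,3) (3,2) (2,4) (4,0) (1,1)
row 2: (3,1) (4,3) (1,0) (2,2) (0,4)
row 3: (4,4) (2,1) (0,2) (1,3) (3,0)
row 4: (2,2) (1,0) (3,1) (0,4) (4,3)
Orthogonality requires all 25 pairs distinct.
But the pair (3,1) repeats: cell (0,3) has L1 = 3, L2 = 1, and cell (2,0) has L1 = 3, L2 = 1.
A repeated pair means some other pair never occurs (only 15 distinct pairs out of 25), so the squares are not orthogonal.
Conclusion: NO.

NO


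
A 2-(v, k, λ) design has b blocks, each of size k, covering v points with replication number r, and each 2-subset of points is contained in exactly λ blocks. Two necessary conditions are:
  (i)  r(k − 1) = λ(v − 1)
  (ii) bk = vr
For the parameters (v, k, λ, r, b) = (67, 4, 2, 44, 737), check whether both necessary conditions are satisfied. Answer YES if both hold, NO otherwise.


Condition (i): r(k − 1) = 44·3 = 132; λ(v − 1) = 2·66 = 132. Match? YES.
Condition (ii): bk = 737·4 = 2948; vr = 67·44 = 2948. Match? YES.
Both conditions hold? YES.

YES


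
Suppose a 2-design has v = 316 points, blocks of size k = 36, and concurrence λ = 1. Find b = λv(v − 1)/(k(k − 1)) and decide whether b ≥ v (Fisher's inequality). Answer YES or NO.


b = λv(v − 1)/(k(k − 1)) = 1·316·315/(36·35) = 99540/1260 = 79.
Compare with v = 316: b < v, so Fisher's inequality fails.

NO


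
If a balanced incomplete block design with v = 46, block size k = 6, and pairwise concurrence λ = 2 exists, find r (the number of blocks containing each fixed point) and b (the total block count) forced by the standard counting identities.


Any 2-(v, k, λ) BIBD satisfies two necessary conditions:
  (i)  Each point sits in r blocks, and counting incidences through any fixed point gives r(k − 1) = λ(v − 1), so r = λ(v − 1)/(k − 1).
  (ii) Total incidences bk = vr, so b = vr/k.
Step 1: r = λ(v − 1)/(k − 1) = 2·(46 − 1)/(6 − 1) = 2·45/5 = 90/5 = 18.
Step 2: b = vr/k = 46·18/6 = 828/6 = 138.
Check integrality: r = 18 ∈ Z ✓, b = 138 ∈ Z ✓.
(These identities are necessary conditions: they determine r and b for any design with these parameters, but do not by themselves prove that one exists.)

r = 18, b = 138.


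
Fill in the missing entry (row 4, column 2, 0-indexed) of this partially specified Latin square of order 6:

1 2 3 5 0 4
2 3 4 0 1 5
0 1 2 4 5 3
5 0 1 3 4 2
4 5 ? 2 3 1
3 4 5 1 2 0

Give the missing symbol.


Row 4 contains symbols [1, 2, 3, 4, 5] — missing [0].
Column 2 contains symbols [1, 2, 3, 4, 5] — missing [0].
The missing symbol must appear in both missing sets; intersection = [0].
Therefore the hidden value is 0.

Missing value = 0.


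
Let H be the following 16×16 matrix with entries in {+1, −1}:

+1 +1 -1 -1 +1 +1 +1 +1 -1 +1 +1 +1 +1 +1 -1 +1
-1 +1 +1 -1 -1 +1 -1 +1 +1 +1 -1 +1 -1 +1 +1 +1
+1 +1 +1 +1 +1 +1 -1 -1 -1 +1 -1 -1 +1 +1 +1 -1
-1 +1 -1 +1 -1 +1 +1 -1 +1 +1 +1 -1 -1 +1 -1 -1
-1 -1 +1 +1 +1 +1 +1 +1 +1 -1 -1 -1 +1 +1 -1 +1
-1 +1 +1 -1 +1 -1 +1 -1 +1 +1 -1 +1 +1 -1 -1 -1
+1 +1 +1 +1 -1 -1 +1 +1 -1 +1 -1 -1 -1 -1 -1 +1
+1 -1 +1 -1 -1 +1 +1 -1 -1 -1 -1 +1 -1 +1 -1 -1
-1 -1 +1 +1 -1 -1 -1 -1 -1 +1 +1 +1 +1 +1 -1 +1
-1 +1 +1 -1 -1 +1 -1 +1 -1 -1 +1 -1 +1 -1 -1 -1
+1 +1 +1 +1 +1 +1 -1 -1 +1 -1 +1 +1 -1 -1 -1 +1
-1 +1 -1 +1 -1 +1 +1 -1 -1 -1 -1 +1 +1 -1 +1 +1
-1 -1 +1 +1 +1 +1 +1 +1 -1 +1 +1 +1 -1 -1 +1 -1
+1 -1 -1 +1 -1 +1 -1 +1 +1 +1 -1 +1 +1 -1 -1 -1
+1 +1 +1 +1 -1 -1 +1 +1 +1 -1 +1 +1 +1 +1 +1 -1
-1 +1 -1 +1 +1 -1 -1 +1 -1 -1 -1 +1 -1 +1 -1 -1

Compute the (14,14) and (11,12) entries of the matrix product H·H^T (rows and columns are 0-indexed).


Row 11 of H: [-1, 1, -1, 1, -1, 1, 1, -1, -1, -1, -1, 1, 1, -1, 1, 1].
Row 12 of H: [-1, -1, 1, 1, 1, 1, 1, 1, -1, 1, 1, 1, -1, -1, 1, -1].
Row 14 of H: [1, 1, 1, 1, -1, -1, 1, 1, 1, -1, 1, 1, 1, 1, 1, -1].
(H·H^T)[14][14] = Σ_j H[14][j]·H[14][j] = (1)² + (1)² + (1)² + (1)² + (-1)² + (-1)² + (1)² + (1)² + (1)² + (-1)² + (1)² + (1)² + (1)² + (1)² + (1)² + (-1)² = 1 + 1 + 1 + 1 + 1 + 1 + 1 + 1 + 1 + 1 + 1 + 1 + 1 + 1 + 1 + 1 = 16.
(H·H^T)[11][12] = Σ_j H[11][j]·H[12][j] = (-1)·(-1) + (1)·(-1) + (-1)·(1) + (1)·(1) + (-1)·(1) + (1)·(1) + (1)·(1) + (-1)·(1) + (-1)·(-1) + (-1)·(1) + (-1)·(1) + (1)·(1) + (1)·(-1) + (-1)·(-1) + (1)·(1) + (1)·(-1) = 1 + -1 + -1 + 1 + -1 + 1 + 1 + -1 + 1 + -1 + -1 + 1 + -1 + 1 + 1 + -1 = 0.
So rows 11 and 12 are orthogonal; the diagonal entry equals n = 16.

(14,14) entry = 16; (11,12) entry = 0.


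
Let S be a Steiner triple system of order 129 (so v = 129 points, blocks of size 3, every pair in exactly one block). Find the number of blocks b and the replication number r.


An STS(v) is a 2-(v, 3, 1) BIBD: block size k = 3, λ = 1.
Replication: r(k − 1) = λ(v − 1) ⇒ r·2 = 129 − 1 = 128 ⇒ r = 64.
Block count: bk = vr ⇒ b·3 = 129·64 = 8256 ⇒ b = 2752.

r = 64, b = 2752.


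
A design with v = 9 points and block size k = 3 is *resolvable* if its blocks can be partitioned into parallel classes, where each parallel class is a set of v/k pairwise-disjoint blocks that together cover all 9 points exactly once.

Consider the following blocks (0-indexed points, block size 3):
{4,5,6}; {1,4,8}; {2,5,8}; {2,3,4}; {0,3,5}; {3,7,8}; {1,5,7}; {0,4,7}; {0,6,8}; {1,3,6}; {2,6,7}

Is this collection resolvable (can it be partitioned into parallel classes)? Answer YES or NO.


v = 9, block size k = 3, number of blocks = 11.
For resolvability, blocks must partition into parallel classes of size v/k = 3.
Total blocks must therefore be a multiple of 3: 11 = 3·3 + 2 ⇒ not divisible ✗.
Resolvable? NO.

NO
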